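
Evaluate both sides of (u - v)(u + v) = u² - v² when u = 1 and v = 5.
LHS = (1 - 5)(1 + 5) = -24
RHS = 1² - 5² = -24

LHS = RHS: the two sides agree.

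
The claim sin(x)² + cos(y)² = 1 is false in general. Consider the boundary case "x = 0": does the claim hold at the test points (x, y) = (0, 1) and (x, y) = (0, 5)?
At (0, 1): LHS = cos(1)² ≈ 0.2919 ≠ RHS = 1
At (0, 5): LHS = cos(5)² ≈ 0.08046 ≠ RHS = 1

Answer: No, fails at both test points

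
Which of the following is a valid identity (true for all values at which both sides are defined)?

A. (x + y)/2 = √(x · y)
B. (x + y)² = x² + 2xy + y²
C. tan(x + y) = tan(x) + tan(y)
B

A: fails at (2, 3) — LHS = 5/2, RHS = √(6) ≈ 2.449.
B: holds — e.g. at (4, 4), both sides equal 64.
C: fails at (5, 8) — LHS = tan(13) ≈ 0.463, RHS = tan(8) + tan(5) ≈ -10.18.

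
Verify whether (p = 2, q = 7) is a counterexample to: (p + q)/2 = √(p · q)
Substituting p = 2, q = 7:
LHS = (2 + 7)/2 = 9/2
RHS = √(2 · 7) = √(14) ≈ 3.742

Since LHS ≠ RHS, this pair disproves the claim.

Answer: Yes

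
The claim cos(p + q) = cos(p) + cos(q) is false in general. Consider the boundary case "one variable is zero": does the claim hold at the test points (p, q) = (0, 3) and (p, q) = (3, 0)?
At (0, 3): LHS = cos(3) ≈ -0.99 ≠ RHS = cos(3) + 1 ≈ 0.01001
At (3, 0): LHS = cos(3) ≈ -0.99 ≠ RHS = cos(3) + 1 ≈ 0.01001

Answer: No, fails at both test points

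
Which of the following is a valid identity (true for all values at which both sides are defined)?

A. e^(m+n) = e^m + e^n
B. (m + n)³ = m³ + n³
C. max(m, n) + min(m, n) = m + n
C

A: fails at (2, 4) — LHS = e^6 ≈ 403.4, RHS = e^2 + e^4 ≈ 61.99.
B: fails at (3, 3) — LHS = 216, RHS = 54.
C: holds — e.g. at (2, 3), both sides equal 5.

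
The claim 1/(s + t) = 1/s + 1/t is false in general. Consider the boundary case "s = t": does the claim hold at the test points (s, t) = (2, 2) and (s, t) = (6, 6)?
At (2, 2): LHS = 1/4 ≠ RHS = 1
At (6, 6): LHS = 1/12 ≠ RHS = 1/3

Answer: No, fails at both test points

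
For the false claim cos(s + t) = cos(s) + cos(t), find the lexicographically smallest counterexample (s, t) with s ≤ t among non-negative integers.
(s, t) = (0, 0)

Substituting (0, 0) into the claim:
LHS = cos(0 + 0) = 1
RHS = cos(0) + cos(0) = 2

Since LHS ≠ RHS, this pair disproves the claim, and no lexicographically smaller pair (s ≤ t, non-negative integers) does.

For instance (1, 6) is also a counterexample (LHS = cos(7) ≈ 0.7539, RHS = cos(1) + cos(6) ≈ 1.5), but it's lexicographically larger.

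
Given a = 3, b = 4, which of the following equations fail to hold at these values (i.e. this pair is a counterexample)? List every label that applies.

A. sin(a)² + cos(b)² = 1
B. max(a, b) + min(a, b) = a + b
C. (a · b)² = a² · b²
A

Evaluating each claim at the given values:
A. LHS = sin(3)² + cos(4)² ≈ 0.4472, RHS = 1 → fails here (LHS ≠ RHS)
B. LHS = 7, RHS = 7 → holds here (LHS = RHS)
C. LHS = 144, RHS = 144 → holds here (LHS = RHS)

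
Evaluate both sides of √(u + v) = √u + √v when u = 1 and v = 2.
LHS = √(1 + 2) = √(3) ≈ 1.732
RHS = √1 + √2 = 1 + √(2) ≈ 2.414

LHS ≠ RHS (they differ by about 0.6822), so the equation does not hold here.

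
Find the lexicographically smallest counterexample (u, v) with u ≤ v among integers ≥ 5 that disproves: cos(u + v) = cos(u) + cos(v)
Substituting (5, 5) into the claim:
LHS = cos(5 + 5) = cos(10) ≈ -0.8391
RHS = cos(5) + cos(5) = 2·cos(5) ≈ 0.5673

Since LHS ≠ RHS, this pair disproves the claim, and no lexicographically smaller pair (u ≤ v, integers ≥ 5) does.

For instance (7, 12) is also a counterexample (LHS = cos(19) ≈ 0.9887, RHS = cos(7) + cos(12) ≈ 1.598), but it's lexicographically larger.

Answer: (u, v) = (5, 5)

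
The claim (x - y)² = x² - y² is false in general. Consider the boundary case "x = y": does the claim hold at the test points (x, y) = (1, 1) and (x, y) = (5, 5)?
At (1, 1): LHS = 0, RHS = 0 → equal
At (5, 5): LHS = 0, RHS = 0 → equal

So the claim does hold at both of these boundary points, even though it is not an identity.

Answer: Yes, holds at both test points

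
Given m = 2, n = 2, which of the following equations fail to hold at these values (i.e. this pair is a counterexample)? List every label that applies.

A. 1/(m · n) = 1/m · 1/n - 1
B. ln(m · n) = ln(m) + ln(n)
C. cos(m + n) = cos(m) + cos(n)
A, C

Evaluating each claim at the given values:
A. LHS = 1/4, RHS = -3/4 → fails here (LHS ≠ RHS)
B. LHS = ln(4) ≈ 1.386, RHS = 2·ln(2) ≈ 1.386 → holds here (LHS = RHS)
C. LHS = cos(4) ≈ -0.6536, RHS = 2·cos(2) ≈ -0.8323 → fails here (LHS ≠ RHS)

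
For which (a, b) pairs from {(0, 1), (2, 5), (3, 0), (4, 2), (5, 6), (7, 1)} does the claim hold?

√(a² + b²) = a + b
Testing each pair:
(0, 1): LHS = 1, RHS = 1 → holds
(2, 5): LHS = √(29) ≈ 5.385, RHS = 7 → fails
(3, 0): LHS = 3, RHS = 3 → holds
(4, 2): LHS = 2·√(5) ≈ 4.472, RHS = 6 → fails
(5, 6): LHS = √(61) ≈ 7.81, RHS = 11 → fails
(7, 1): LHS = 5·√(2) ≈ 7.071, RHS = 8 → fails

2 of 6 pairs satisfy the claim.

Answer: (0, 1), (3, 0)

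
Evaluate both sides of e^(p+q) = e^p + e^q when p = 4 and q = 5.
LHS = e^(4+5) = e^9 ≈ 8103
RHS = e^4 + e^5 ≈ 203

LHS ≠ RHS (they differ by about 7900), so the equation does not hold here.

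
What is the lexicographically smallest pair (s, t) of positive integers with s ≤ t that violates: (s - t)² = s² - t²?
(s, t) = (1, 2)

At (1, 1): both sides equal 0, so it holds there.

Substituting (1, 2) into the claim:
LHS = (1 - 2)² = 1
RHS = 1² - 2² = -3

Since LHS ≠ RHS, this pair disproves the claim, and no lexicographically smaller pair (s ≤ t, positive integers) does.

For instance (6, 8) is also a counterexample (LHS = 4, RHS = -28), but it's lexicographically larger.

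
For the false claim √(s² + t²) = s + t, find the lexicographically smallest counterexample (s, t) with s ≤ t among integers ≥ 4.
(s, t) = (4, 4)

Substituting (4, 4) into the claim:
LHS = √(4² + 4²) = 4·√(2) ≈ 5.657
RHS = 4 + 4 = 8

Since LHS ≠ RHS, this pair disproves the claim, and no lexicographically smaller pair (s ≤ t, integers ≥ 4) does.

For instance (4, 11) is also a counterexample (LHS = √(137) ≈ 11.7, RHS = 15), but it's lexicographically larger.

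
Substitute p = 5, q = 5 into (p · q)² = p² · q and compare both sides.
LHS = (5 · 5)² = 625
RHS = 5² · 5 = 125

LHS ≠ RHS, so the equation does not hold here.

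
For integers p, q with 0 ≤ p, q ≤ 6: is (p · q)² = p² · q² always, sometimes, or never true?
Always true

The identity holds for every pair in the range. For instance at (p, q) = (6, 3): both sides equal 324.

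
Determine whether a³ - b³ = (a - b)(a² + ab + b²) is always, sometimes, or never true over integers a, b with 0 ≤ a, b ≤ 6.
Always true

The identity holds for every pair in the range. For instance at (a, b) = (4, 0): both sides equal 64.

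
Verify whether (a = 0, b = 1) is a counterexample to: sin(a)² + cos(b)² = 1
Substituting a = 0, b = 1:
LHS = sin(0)² + cos(1)² = cos(1)² ≈ 0.2919
RHS = 1

Since LHS ≠ RHS, this pair disproves the claim.

Answer: Yes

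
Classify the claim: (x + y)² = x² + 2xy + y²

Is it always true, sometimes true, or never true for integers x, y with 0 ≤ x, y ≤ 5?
The identity holds for every pair in the range. For instance at (x, y) = (4, 4): both sides equal 64.

Answer: Always true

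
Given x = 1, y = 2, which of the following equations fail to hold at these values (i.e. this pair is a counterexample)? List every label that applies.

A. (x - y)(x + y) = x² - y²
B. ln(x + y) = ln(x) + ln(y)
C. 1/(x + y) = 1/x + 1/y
B, C

Evaluating each claim at the given values:
A. LHS = -3, RHS = -3 → holds here (LHS = RHS)
B. LHS = ln(3) ≈ 1.099, RHS = ln(2) ≈ 0.6931 → fails here (LHS ≠ RHS)
C. LHS = 1/3, RHS = 3/2 → fails here (LHS ≠ RHS)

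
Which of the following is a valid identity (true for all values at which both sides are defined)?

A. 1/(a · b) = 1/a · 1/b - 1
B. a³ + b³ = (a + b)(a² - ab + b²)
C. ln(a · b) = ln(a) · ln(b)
A: fails at (1, 2) — LHS = 1/2, RHS = -1/2.
B: holds — e.g. at (2, 7), both sides equal 351.
C: fails at (1, 3) — LHS = ln(3) ≈ 1.099, RHS = 0.

Answer: B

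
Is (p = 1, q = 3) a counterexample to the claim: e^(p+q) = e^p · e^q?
No

Substituting p = 1, q = 3:
LHS = e^(1+3) = e^4 ≈ 54.6
RHS = e^1 · e^3 = e^4 ≈ 54.6

The sides agree, so this pair does not disprove the claim.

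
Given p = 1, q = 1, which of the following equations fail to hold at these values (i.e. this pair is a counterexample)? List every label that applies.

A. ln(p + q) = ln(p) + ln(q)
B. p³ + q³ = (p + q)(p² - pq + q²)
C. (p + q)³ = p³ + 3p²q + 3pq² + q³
Evaluating each claim at the given values:
A. LHS = ln(2) ≈ 0.6931, RHS = 0 → fails here (LHS ≠ RHS)
B. LHS = 2, RHS = 2 → holds here (LHS = RHS)
C. LHS = 8, RHS = 8 → holds here (LHS = RHS)

Answer: A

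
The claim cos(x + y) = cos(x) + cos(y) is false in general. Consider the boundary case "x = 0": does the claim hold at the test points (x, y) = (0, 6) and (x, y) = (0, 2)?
At (0, 6): LHS = cos(6) ≈ 0.9602 ≠ RHS = cos(6) + 1 ≈ 1.96
At (0, 2): LHS = cos(2) ≈ -0.4161 ≠ RHS = cos(2) + 1 ≈ 0.5839

Answer: No, fails at both test points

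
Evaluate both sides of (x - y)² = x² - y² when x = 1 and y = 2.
LHS = (1 - 2)² = 1
RHS = 1² - 2² = -3

LHS ≠ RHS, so the equation does not hold here.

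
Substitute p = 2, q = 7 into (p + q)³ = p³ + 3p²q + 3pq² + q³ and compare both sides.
LHS = (2 + 7)³ = 729
RHS = 2³ + 3·2²·7 + 3·2·7² + 7³ = 729

LHS = RHS: the two sides agree.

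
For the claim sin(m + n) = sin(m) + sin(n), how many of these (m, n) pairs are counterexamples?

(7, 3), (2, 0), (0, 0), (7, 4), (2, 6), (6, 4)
Testing each pair:
(7, 3): LHS = sin(10) ≈ -0.544, RHS = sin(3) + sin(7) ≈ 0.7981 → counterexample
(2, 0): LHS = sin(2) ≈ 0.9093, RHS = sin(2) ≈ 0.9093 → satisfies claim
(0, 0): LHS = 0, RHS = 0 → satisfies claim
(7, 4): LHS = sin(11) ≈ -1, RHS = sin(4) + sin(7) ≈ -0.09982 → counterexample
(2, 6): LHS = sin(8) ≈ 0.9894, RHS = sin(6) + sin(2) ≈ 0.6299 → counterexample
(6, 4): LHS = sin(10) ≈ -0.544, RHS = sin(4) + sin(6) ≈ -1.036 → counterexample

That makes 4 counterexamples.

Answer: 4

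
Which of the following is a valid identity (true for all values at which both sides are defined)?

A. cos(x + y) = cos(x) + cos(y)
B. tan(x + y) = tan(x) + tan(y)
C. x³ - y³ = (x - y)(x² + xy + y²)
C

A: fails at (3, 7) — LHS = cos(10) ≈ -0.8391, RHS = cos(3) + cos(7) ≈ -0.2361.
B: fails at (6, 7) — LHS = tan(13) ≈ 0.463, RHS = tan(6) + tan(7) ≈ 0.5804.
C: holds — e.g. at (1, 2), both sides equal -7.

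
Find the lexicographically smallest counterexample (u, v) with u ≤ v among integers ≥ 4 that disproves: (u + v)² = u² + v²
(u, v) = (4, 4)

Substituting (4, 4) into the claim:
LHS = (4 + 4)² = 64
RHS = 4² + 4² = 32

Since LHS ≠ RHS, this pair disproves the claim, and no lexicographically smaller pair (u ≤ v, integers ≥ 4) does.

For instance (6, 10) is also a counterexample (LHS = 256, RHS = 136), but it's lexicographically larger.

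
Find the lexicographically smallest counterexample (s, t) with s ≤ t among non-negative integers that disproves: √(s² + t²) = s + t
At (0, 2): both sides equal 2, so it holds there.
At (0, 5): both sides equal 5, so it holds there.

Substituting (1, 1) into the claim:
LHS = √(1² + 1²) = √(2) ≈ 1.414
RHS = 1 + 1 = 2

Since LHS ≠ RHS, this pair disproves the claim, and no lexicographically smaller pair (s ≤ t, non-negative integers) does.

For instance (3, 7) is also a counterexample (LHS = √(58) ≈ 7.616, RHS = 10), but it's lexicographically larger.

Answer: (s, t) = (1, 1)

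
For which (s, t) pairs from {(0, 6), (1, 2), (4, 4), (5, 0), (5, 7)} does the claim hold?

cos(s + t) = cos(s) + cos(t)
Testing each pair:
(0, 6): LHS = cos(6) ≈ 0.9602, RHS = cos(6) + 1 ≈ 1.96 → fails
(1, 2): LHS = cos(3) ≈ -0.99, RHS = cos(2) + cos(1) ≈ 0.1242 → fails
(4, 4): LHS = cos(8) ≈ -0.1455, RHS = 2·cos(4) ≈ -1.307 → fails
(5, 0): LHS = cos(5) ≈ 0.2837, RHS = cos(5) + 1 ≈ 1.284 → fails
(5, 7): LHS = cos(12) ≈ 0.8439, RHS = cos(5) + cos(7) ≈ 1.038 → fails

No pair satisfies the claim.

Answer: None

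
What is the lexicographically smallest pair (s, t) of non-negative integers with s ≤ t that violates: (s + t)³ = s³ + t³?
(s, t) = (1, 1)

At (0, 2): both sides equal 8, so it holds there.

Substituting (1, 1) into the claim:
LHS = (1 + 1)³ = 8
RHS = 1³ + 1³ = 2

Since LHS ≠ RHS, this pair disproves the claim, and no lexicographically smaller pair (s ≤ t, non-negative integers) does.

For instance (2, 3) is also a counterexample (LHS = 125, RHS = 35), but it's lexicographically larger.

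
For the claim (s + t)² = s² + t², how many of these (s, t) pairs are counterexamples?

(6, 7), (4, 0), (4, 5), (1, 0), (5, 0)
Testing each pair:
(6, 7): LHS = 169, RHS = 85 → counterexample
(4, 0): LHS = 16, RHS = 16 → satisfies claim
(4, 5): LHS = 81, RHS = 41 → counterexample
(1, 0): LHS = 1, RHS = 1 → satisfies claim
(5, 0): LHS = 25, RHS = 25 → satisfies claim

That makes 2 counterexamples.

Answer: 2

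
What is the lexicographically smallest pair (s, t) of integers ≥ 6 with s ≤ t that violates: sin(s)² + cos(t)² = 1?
Substituting (6, 7) into the claim:
LHS = sin(6)² + cos(7)² ≈ 0.6464
RHS = 1

Since LHS ≠ RHS, this pair disproves the claim, and no lexicographically smaller pair (s ≤ t, integers ≥ 6) does.

For instance (12, 13) is also a counterexample (LHS = sin(12)² + cos(13)² ≈ 1.111, RHS = 1), but it's lexicographically larger.

Answer: (s, t) = (6, 7)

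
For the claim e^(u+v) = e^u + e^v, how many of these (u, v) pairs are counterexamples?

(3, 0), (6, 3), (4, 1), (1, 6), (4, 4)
5

Testing each pair:
(3, 0): LHS = e^3 ≈ 20.09, RHS = 1 + e^3 ≈ 21.09 → counterexample
(6, 3): LHS = e^9 ≈ 8103, RHS = e^3 + e^6 ≈ 423.5 → counterexample
(4, 1): LHS = e^5 ≈ 148.4, RHS = e + e^4 ≈ 57.32 → counterexample
(1, 6): LHS = e^7 ≈ 1097, RHS = e + e^6 ≈ 406.1 → counterexample
(4, 4): LHS = e^8 ≈ 2981, RHS = 2·e^4 ≈ 109.2 → counterexample

That makes 5 counterexamples.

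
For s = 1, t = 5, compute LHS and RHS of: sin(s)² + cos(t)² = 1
LHS = sin(1)² + cos(5)² ≈ 0.7885
RHS = 1

LHS ≠ RHS (they differ by about 0.2115), so the equation does not hold here.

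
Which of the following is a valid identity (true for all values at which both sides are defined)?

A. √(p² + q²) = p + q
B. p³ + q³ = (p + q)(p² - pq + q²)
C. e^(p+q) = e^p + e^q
A: fails at (1, 3) — LHS = √(10) ≈ 3.162, RHS = 4.
B: holds — e.g. at (2, 4), both sides equal 72.
C: fails at (4, 4) — LHS = e^8 ≈ 2981, RHS = 2·e^4 ≈ 109.2.

Answer: B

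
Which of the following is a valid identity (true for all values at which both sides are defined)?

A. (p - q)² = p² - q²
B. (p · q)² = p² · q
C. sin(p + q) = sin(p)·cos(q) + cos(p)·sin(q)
C

A: fails at (3, 7) — LHS = 16, RHS = -40.
B: fails at (4, 4) — LHS = 256, RHS = 64.
C: holds — e.g. at (4, 4), both sides equal sin(8) ≈ 0.9894.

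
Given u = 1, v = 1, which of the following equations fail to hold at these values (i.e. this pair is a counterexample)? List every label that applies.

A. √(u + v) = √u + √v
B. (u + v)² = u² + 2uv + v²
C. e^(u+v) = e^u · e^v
A

Evaluating each claim at the given values:
A. LHS = √(2) ≈ 1.414, RHS = 2 → fails here (LHS ≠ RHS)
B. LHS = 4, RHS = 4 → holds here (LHS = RHS)
C. LHS = e^2 ≈ 7.389, RHS = e^2 ≈ 7.389 → holds here (LHS = RHS)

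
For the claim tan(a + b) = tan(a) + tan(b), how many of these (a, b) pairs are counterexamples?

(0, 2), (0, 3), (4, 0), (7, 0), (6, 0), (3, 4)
Testing each pair:
(0, 2): LHS = tan(2) ≈ -2.185, RHS = tan(2) ≈ -2.185 → satisfies claim
(0, 3): LHS = tan(3) ≈ -0.1425, RHS = tan(3) ≈ -0.1425 → satisfies claim
(4, 0): LHS = tan(4) ≈ 1.158, RHS = tan(4) ≈ 1.158 → satisfies claim
(7, 0): LHS = tan(7) ≈ 0.8714, RHS = tan(7) ≈ 0.8714 → satisfies claim
(6, 0): LHS = tan(6) ≈ -0.291, RHS = tan(6) ≈ -0.291 → satisfies claim
(3, 4): LHS = tan(7) ≈ 0.8714, RHS = tan(3) + tan(4) ≈ 1.015 → counterexample

That makes 1 counterexample.

Answer: 1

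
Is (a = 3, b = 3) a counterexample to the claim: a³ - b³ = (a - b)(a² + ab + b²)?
No

Substituting a = 3, b = 3:
LHS = 3³ - 3³ = 0
RHS = (3 - 3)(3² + 3·3 + 3²) = 0

The sides agree, so this pair does not disprove the claim.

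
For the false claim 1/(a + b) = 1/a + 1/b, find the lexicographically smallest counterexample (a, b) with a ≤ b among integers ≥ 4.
Substituting (4, 4) into the claim:
LHS = 1/(4 + 4) = 1/8
RHS = 1/4 + 1/4 = 1/2

Since LHS ≠ RHS, this pair disproves the claim, and no lexicographically smaller pair (a ≤ b, integers ≥ 4) does.

For instance (8, 8) is also a counterexample (LHS = 1/16, RHS = 1/4), but it's lexicographically larger.

Answer: (a, b) = (4, 4)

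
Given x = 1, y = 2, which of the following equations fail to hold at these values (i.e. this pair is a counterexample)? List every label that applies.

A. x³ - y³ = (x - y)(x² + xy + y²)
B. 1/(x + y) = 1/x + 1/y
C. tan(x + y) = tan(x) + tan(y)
Evaluating each claim at the given values:
A. LHS = -7, RHS = -7 → holds here (LHS = RHS)
B. LHS = 1/3, RHS = 3/2 → fails here (LHS ≠ RHS)
C. LHS = tan(3) ≈ -0.1425, RHS = tan(2) + tan(1) ≈ -0.6276 → fails here (LHS ≠ RHS)

Answer: B, C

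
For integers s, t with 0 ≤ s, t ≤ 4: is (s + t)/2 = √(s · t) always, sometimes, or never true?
Sometimes true

It holds at (s, t) = (2, 2) (both sides equal 2), but fails at (s, t) = (2, 4) (LHS = 3, RHS = 2·√(2) ≈ 2.828).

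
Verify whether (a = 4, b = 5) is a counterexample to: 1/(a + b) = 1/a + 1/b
Substituting a = 4, b = 5:
LHS = 1/(4 + 5) = 1/9
RHS = 1/4 + 1/5 = 9/20

Since LHS ≠ RHS, this pair disproves the claim.

Answer: Yes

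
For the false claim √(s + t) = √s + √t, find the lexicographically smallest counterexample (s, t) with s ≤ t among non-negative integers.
(s, t) = (1, 1)

Substituting (1, 1) into the claim:
LHS = √(1 + 1) = √(2) ≈ 1.414
RHS = √1 + √1 = 2

Since LHS ≠ RHS, this pair disproves the claim, and no lexicographically smaller pair (s ≤ t, non-negative integers) does.

For instance (6, 7) is also a counterexample (LHS = √(13) ≈ 3.606, RHS = √(6) + √(7) ≈ 5.095), but it's lexicographically larger.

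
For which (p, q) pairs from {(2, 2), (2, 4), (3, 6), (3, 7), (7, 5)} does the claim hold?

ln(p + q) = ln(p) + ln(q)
(2, 2)

Testing each pair:
(2, 2): LHS = ln(4) ≈ 1.386, RHS = 2·ln(2) ≈ 1.386 → holds
(2, 4): LHS = ln(6) ≈ 1.792, RHS = ln(2) + ln(4) ≈ 2.079 → fails
(3, 6): LHS = ln(9) ≈ 2.197, RHS = ln(3) + ln(6) ≈ 2.89 → fails
(3, 7): LHS = ln(10) ≈ 2.303, RHS = ln(3) + ln(7) ≈ 3.045 → fails
(7, 5): LHS = ln(12) ≈ 2.485, RHS = ln(5) + ln(7) ≈ 3.555 → fails

1 of 5 pairs satisfies the claim.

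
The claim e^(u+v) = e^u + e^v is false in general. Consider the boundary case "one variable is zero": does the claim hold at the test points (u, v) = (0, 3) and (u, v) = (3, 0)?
No, fails at both test points

At (0, 3): LHS = e^3 ≈ 20.09 ≠ RHS = 1 + e^3 ≈ 21.09
At (3, 0): LHS = e^3 ≈ 20.09 ≠ RHS = 1 + e^3 ≈ 21.09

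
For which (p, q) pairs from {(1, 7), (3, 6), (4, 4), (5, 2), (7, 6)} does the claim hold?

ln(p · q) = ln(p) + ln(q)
Testing each pair:
(1, 7): LHS = ln(7) ≈ 1.946, RHS = ln(7) ≈ 1.946 → holds
(3, 6): LHS = ln(18) ≈ 2.89, RHS = ln(3) + ln(6) ≈ 2.89 → holds
(4, 4): LHS = ln(16) ≈ 2.773, RHS = 2·ln(4) ≈ 2.773 → holds
(5, 2): LHS = ln(10) ≈ 2.303, RHS = ln(2) + ln(5) ≈ 2.303 → holds
(7, 6): LHS = ln(42) ≈ 3.738, RHS = ln(6) + ln(7) ≈ 3.738 → holds

Every pair satisfies the claim.

Answer: All pairs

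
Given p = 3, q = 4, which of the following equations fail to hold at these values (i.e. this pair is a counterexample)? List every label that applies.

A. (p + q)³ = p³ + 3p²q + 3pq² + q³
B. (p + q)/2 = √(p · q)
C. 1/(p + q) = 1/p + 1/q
Evaluating each claim at the given values:
A. LHS = 343, RHS = 343 → holds here (LHS = RHS)
B. LHS = 7/2, RHS = 2·√(3) ≈ 3.464 → fails here (LHS ≠ RHS)
C. LHS = 1/7, RHS = 7/12 → fails here (LHS ≠ RHS)

Answer: B, C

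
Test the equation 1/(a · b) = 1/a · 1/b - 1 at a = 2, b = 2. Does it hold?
Substituting a = 2, b = 2:

LHS = 1/(2 · 2) = 1/4
RHS = 1/2 · 1/2 - 1 = -3/4

LHS ≠ RHS, so the equation does not hold at this point.

Answer: Fails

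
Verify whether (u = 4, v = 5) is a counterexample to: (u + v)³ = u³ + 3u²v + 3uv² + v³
No

Substituting u = 4, v = 5:
LHS = (4 + 5)³ = 729
RHS = 4³ + 3·4²·5 + 3·4·5² + 5³ = 729

The sides agree, so this pair does not disprove the claim.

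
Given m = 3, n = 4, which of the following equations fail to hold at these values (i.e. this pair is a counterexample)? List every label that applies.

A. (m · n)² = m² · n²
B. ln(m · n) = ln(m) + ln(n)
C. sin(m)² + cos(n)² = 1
C

Evaluating each claim at the given values:
A. LHS = 144, RHS = 144 → holds here (LHS = RHS)
B. LHS = ln(12) ≈ 2.485, RHS = ln(3) + ln(4) ≈ 2.485 → holds here (LHS = RHS)
C. LHS = sin(3)² + cos(4)² ≈ 0.4472, RHS = 1 → fails here (LHS ≠ RHS)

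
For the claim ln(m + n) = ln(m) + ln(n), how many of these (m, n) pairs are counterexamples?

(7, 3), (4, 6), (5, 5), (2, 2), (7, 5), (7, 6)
Testing each pair:
(7, 3): LHS = ln(10) ≈ 2.303, RHS = ln(3) + ln(7) ≈ 3.045 → counterexample
(4, 6): LHS = ln(10) ≈ 2.303, RHS = ln(4) + ln(6) ≈ 3.178 → counterexample
(5, 5): LHS = ln(10) ≈ 2.303, RHS = 2·ln(5) ≈ 3.219 → counterexample
(2, 2): LHS = ln(4) ≈ 1.386, RHS = 2·ln(2) ≈ 1.386 → satisfies claim
(7, 5): LHS = ln(12) ≈ 2.485, RHS = ln(5) + ln(7) ≈ 3.555 → counterexample
(7, 6): LHS = ln(13) ≈ 2.565, RHS = ln(6) + ln(7) ≈ 3.738 → counterexample

That makes 5 counterexamples.

Answer: 5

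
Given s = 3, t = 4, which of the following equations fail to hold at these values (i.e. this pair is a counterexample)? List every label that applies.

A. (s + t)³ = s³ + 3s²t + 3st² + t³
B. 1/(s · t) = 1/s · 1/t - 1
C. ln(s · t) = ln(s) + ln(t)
Evaluating each claim at the given values:
A. LHS = 343, RHS = 343 → holds here (LHS = RHS)
B. LHS = 1/12, RHS = -11/12 → fails here (LHS ≠ RHS)
C. LHS = ln(12) ≈ 2.485, RHS = ln(3) + ln(4) ≈ 2.485 → holds here (LHS = RHS)

Answer: B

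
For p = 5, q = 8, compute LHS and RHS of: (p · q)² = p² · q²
LHS = (5 · 8)² = 1600
RHS = 5² · 8² = 1600

LHS = RHS: the two sides agree.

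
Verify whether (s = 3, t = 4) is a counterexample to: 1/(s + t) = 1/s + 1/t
Substituting s = 3, t = 4:
LHS = 1/(3 + 4) = 1/7
RHS = 1/3 + 1/4 = 7/12

Since LHS ≠ RHS, this pair disproves the claim.

Answer: Yes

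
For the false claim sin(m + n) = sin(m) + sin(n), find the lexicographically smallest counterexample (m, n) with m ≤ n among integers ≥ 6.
(m, n) = (6, 6)

Substituting (6, 6) into the claim:
LHS = sin(6 + 6) = sin(12) ≈ -0.5366
RHS = sin(6) + sin(6) = 2·sin(6) ≈ -0.5588

Since LHS ≠ RHS, this pair disproves the claim, and no lexicographically smaller pair (m ≤ n, integers ≥ 6) does.

For instance (6, 12) is also a counterexample (LHS = sin(18) ≈ -0.751, RHS = sin(12) + sin(6) ≈ -0.816), but it's lexicographically larger.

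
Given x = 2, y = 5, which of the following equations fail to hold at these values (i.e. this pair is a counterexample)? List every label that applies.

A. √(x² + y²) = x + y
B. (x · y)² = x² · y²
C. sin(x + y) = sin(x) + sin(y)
Evaluating each claim at the given values:
A. LHS = √(29) ≈ 5.385, RHS = 7 → fails here (LHS ≠ RHS)
B. LHS = 100, RHS = 100 → holds here (LHS = RHS)
C. LHS = sin(7) ≈ 0.657, RHS = sin(5) + sin(2) ≈ -0.04963 → fails here (LHS ≠ RHS)

Answer: A, C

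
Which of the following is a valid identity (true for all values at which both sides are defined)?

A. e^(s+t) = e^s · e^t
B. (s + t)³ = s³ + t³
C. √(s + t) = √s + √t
A

A: holds — e.g. at (3, 4), both sides equal e^7 ≈ 1097.
B: fails at (3, 4) — LHS = 343, RHS = 91.
C: fails at (1, 4) — LHS = √(5) ≈ 2.236, RHS = 3.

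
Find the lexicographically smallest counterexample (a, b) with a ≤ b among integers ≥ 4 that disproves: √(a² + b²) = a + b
Substituting (4, 4) into the claim:
LHS = √(4² + 4²) = 4·√(2) ≈ 5.657
RHS = 4 + 4 = 8

Since LHS ≠ RHS, this pair disproves the claim, and no lexicographically smaller pair (a ≤ b, integers ≥ 4) does.

For instance (6, 8) is also a counterexample (LHS = 10, RHS = 14), but it's lexicographically larger.

Answer: (a, b) = (4, 4)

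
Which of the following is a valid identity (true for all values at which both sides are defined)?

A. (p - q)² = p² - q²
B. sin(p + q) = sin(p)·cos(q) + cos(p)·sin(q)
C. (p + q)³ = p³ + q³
B

A: fails at (5, 8) — LHS = 9, RHS = -39.
B: holds — e.g. at (6, 7), both sides equal sin(13) ≈ 0.4202.
C: fails at (3, 7) — LHS = 1000, RHS = 370.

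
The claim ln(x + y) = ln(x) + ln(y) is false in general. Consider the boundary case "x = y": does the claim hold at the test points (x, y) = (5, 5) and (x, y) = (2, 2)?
At (5, 5): LHS = ln(10) ≈ 2.303 ≠ RHS = 2·ln(5) ≈ 3.219
At (2, 2): LHS = ln(4) ≈ 1.386, RHS = 2·ln(2) ≈ 1.386 → equal

Answer: Only at (2, 2)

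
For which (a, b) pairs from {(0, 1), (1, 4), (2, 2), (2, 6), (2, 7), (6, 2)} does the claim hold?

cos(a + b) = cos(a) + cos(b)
Testing each pair:
(0, 1): LHS = cos(1) ≈ 0.5403, RHS = cos(1) + 1 ≈ 1.54 → fails
(1, 4): LHS = cos(5) ≈ 0.2837, RHS = cos(4) + cos(1) ≈ -0.1133 → fails
(2, 2): LHS = cos(4) ≈ -0.6536, RHS = 2·cos(2) ≈ -0.8323 → fails
(2, 6): LHS = cos(8) ≈ -0.1455, RHS = cos(2) + cos(6) ≈ 0.544 → fails
(2, 7): LHS = cos(9) ≈ -0.9111, RHS = cos(2) + cos(7) ≈ 0.3378 → fails
(6, 2): LHS = cos(8) ≈ -0.1455, RHS = cos(2) + cos(6) ≈ 0.544 → fails

No pair satisfies the claim.

Answer: None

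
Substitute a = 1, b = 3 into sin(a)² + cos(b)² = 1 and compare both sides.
LHS = sin(1)² + cos(3)² ≈ 1.688
RHS = 1

LHS ≠ RHS (they differ by about 0.6882), so the equation does not hold here.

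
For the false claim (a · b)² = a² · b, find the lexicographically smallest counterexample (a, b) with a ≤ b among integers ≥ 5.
(a, b) = (5, 5)

Substituting (5, 5) into the claim:
LHS = (5 · 5)² = 625
RHS = 5² · 5 = 125

Since LHS ≠ RHS, this pair disproves the claim, and no lexicographically smaller pair (a ≤ b, integers ≥ 5) does.

For instance (7, 12) is also a counterexample (LHS = 7056, RHS = 588), but it's lexicographically larger.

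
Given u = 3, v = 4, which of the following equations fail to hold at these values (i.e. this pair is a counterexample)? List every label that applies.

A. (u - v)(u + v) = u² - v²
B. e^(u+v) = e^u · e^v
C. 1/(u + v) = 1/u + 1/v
C

Evaluating each claim at the given values:
A. LHS = -7, RHS = -7 → holds here (LHS = RHS)
B. LHS = e^7 ≈ 1097, RHS = e^7 ≈ 1097 → holds here (LHS = RHS)
C. LHS = 1/7, RHS = 7/12 → fails here (LHS ≠ RHS)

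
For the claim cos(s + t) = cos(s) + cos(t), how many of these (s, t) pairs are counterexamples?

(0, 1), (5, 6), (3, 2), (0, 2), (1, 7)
5

Testing each pair:
(0, 1): LHS = cos(1) ≈ 0.5403, RHS = cos(1) + 1 ≈ 1.54 → counterexample
(5, 6): LHS = cos(11) ≈ 0.004426, RHS = cos(5) + cos(6) ≈ 1.244 → counterexample
(3, 2): LHS = cos(5) ≈ 0.2837, RHS = cos(3) + cos(2) ≈ -1.406 → counterexample
(0, 2): LHS = cos(2) ≈ -0.4161, RHS = cos(2) + 1 ≈ 0.5839 → counterexample
(1, 7): LHS = cos(8) ≈ -0.1455, RHS = cos(1) + cos(7) ≈ 1.294 → counterexample

That makes 5 counterexamples.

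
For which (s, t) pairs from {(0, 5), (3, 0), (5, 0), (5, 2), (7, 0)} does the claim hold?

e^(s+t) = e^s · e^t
All pairs

Testing each pair:
(0, 5): LHS = e^5 ≈ 148.4, RHS = e^5 ≈ 148.4 → holds
(3, 0): LHS = e^3 ≈ 20.09, RHS = e^3 ≈ 20.09 → holds
(5, 0): LHS = e^5 ≈ 148.4, RHS = e^5 ≈ 148.4 → holds
(5, 2): LHS = e^7 ≈ 1097, RHS = e^7 ≈ 1097 → holds
(7, 0): LHS = e^7 ≈ 1097, RHS = e^7 ≈ 1097 → holds

Every pair satisfies the claim.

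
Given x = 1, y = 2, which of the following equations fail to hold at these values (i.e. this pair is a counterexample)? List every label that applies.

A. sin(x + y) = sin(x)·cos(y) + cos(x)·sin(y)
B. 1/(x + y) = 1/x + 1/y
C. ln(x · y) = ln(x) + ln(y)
Evaluating each claim at the given values:
A. LHS = sin(3) ≈ 0.1411, RHS = sin(1)·cos(2) + sin(2)·cos(1) ≈ 0.1411 → holds here (LHS = RHS)
B. LHS = 1/3, RHS = 3/2 → fails here (LHS ≠ RHS)
C. LHS = ln(2) ≈ 0.6931, RHS = ln(2) ≈ 0.6931 → holds here (LHS = RHS)

Answer: B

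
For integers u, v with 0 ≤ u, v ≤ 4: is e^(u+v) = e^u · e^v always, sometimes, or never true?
Always true

The identity holds for every pair in the range. For instance at (u, v) = (4, 1): both sides equal e^5 ≈ 148.4.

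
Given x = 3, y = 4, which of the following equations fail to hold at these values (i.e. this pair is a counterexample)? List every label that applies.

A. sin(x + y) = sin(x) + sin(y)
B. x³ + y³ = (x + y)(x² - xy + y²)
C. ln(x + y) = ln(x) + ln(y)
A, C

Evaluating each claim at the given values:
A. LHS = sin(7) ≈ 0.657, RHS = sin(4) + sin(3) ≈ -0.6157 → fails here (LHS ≠ RHS)
B. LHS = 91, RHS = 91 → holds here (LHS = RHS)
C. LHS = ln(7) ≈ 1.946, RHS = ln(3) + ln(4) ≈ 2.485 → fails here (LHS ≠ RHS)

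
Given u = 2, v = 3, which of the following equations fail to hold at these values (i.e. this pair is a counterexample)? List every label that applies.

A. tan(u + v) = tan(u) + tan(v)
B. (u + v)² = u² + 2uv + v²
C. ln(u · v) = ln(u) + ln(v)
Evaluating each claim at the given values:
A. LHS = tan(5) ≈ -3.381, RHS = tan(2) + tan(3) ≈ -2.328 → fails here (LHS ≠ RHS)
B. LHS = 25, RHS = 25 → holds here (LHS = RHS)
C. LHS = ln(6) ≈ 1.792, RHS = ln(2) + ln(3) ≈ 1.792 → holds here (LHS = RHS)

Answer: A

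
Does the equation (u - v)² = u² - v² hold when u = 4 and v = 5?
Substituting u = 4, v = 5:

LHS = (4 - 5)² = 1
RHS = 4² - 5² = -9

LHS ≠ RHS, so the equation does not hold at this point.

Answer: Fails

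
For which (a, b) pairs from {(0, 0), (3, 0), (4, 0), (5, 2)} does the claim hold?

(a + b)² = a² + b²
Testing each pair:
(0, 0): LHS = 0, RHS = 0 → holds
(3, 0): LHS = 9, RHS = 9 → holds
(4, 0): LHS = 16, RHS = 16 → holds
(5, 2): LHS = 49, RHS = 29 → fails

3 of 4 pairs satisfy the claim.

Answer: (0, 0), (3, 0), (4, 0)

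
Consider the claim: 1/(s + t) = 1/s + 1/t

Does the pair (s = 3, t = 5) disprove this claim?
Yes

Substituting s = 3, t = 5:
LHS = 1/(3 + 5) = 1/8
RHS = 1/3 + 1/5 = 8/15

Since LHS ≠ RHS, this pair disproves the claim.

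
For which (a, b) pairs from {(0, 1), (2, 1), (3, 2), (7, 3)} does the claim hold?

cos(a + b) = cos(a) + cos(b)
Testing each pair:
(0, 1): LHS = cos(1) ≈ 0.5403, RHS = cos(1) + 1 ≈ 1.54 → fails
(2, 1): LHS = cos(3) ≈ -0.99, RHS = cos(2) + cos(1) ≈ 0.1242 → fails
(3, 2): LHS = cos(5) ≈ 0.2837, RHS = cos(3) + cos(2) ≈ -1.406 → fails
(7, 3): LHS = cos(10) ≈ -0.8391, RHS = cos(3) + cos(7) ≈ -0.2361 → fails

No pair satisfies the claim.

Answer: None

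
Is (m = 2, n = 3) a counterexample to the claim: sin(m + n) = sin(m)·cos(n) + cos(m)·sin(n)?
No

Substituting m = 2, n = 3:
LHS = sin(2 + 3) = sin(5) ≈ -0.9589
RHS = sin(2)·cos(3) + cos(2)·sin(3) = sin(2)·cos(3) + sin(3)·cos(2) ≈ -0.9589

The sides agree, so this pair does not disprove the claim.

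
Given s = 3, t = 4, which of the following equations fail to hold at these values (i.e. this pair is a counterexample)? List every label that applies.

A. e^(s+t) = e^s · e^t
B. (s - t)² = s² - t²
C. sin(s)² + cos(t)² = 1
Evaluating each claim at the given values:
A. LHS = e^7 ≈ 1097, RHS = e^7 ≈ 1097 → holds here (LHS = RHS)
B. LHS = 1, RHS = -7 → fails here (LHS ≠ RHS)
C. LHS = sin(3)² + cos(4)² ≈ 0.4472, RHS = 1 → fails here (LHS ≠ RHS)

Answer: B, C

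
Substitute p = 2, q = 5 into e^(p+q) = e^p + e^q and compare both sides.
LHS = e^(2+5) = e^7 ≈ 1097
RHS = e^2 + e^5 ≈ 155.8

LHS ≠ RHS (they differ by about 940.8), so the equation does not hold here.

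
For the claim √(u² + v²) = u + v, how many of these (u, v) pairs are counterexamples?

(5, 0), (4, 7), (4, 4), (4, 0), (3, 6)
Testing each pair:
(5, 0): LHS = 5, RHS = 5 → satisfies claim
(4, 7): LHS = √(65) ≈ 8.062, RHS = 11 → counterexample
(4, 4): LHS = 4·√(2) ≈ 5.657, RHS = 8 → counterexample
(4, 0): LHS = 4, RHS = 4 → satisfies claim
(3, 6): LHS = 3·√(5) ≈ 6.708, RHS = 9 → counterexample

That makes 3 counterexamples.

Answer: 3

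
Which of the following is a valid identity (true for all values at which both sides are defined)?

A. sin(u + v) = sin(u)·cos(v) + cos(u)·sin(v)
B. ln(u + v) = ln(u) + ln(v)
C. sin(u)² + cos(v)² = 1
A

A: holds — e.g. at (0, 1), both sides equal sin(1) ≈ 0.8415.
B: fails at (3, 7) — LHS = ln(10) ≈ 2.303, RHS = ln(3) + ln(7) ≈ 3.045.
C: fails at (2, 5) — LHS = cos(5)² + sin(2)² ≈ 0.9073, RHS = 1.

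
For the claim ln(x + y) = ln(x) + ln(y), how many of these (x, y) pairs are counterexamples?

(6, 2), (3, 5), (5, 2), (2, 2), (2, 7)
Testing each pair:
(6, 2): LHS = ln(8) ≈ 2.079, RHS = ln(2) + ln(6) ≈ 2.485 → counterexample
(3, 5): LHS = ln(8) ≈ 2.079, RHS = ln(3) + ln(5) ≈ 2.708 → counterexample
(5, 2): LHS = ln(7) ≈ 1.946, RHS = ln(2) + ln(5) ≈ 2.303 → counterexample
(2, 2): LHS = ln(4) ≈ 1.386, RHS = 2·ln(2) ≈ 1.386 → satisfies claim
(2, 7): LHS = ln(9) ≈ 2.197, RHS = ln(2) + ln(7) ≈ 2.639 → counterexample

That makes 4 counterexamples.

Answer: 4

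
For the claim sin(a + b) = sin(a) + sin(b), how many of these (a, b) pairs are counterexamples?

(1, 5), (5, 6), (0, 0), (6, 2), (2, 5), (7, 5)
5

Testing each pair:
(1, 5): LHS = sin(6) ≈ -0.2794, RHS = sin(5) + sin(1) ≈ -0.1175 → counterexample
(5, 6): LHS = sin(11) ≈ -1, RHS = sin(5) + sin(6) ≈ -1.238 → counterexample
(0, 0): LHS = 0, RHS = 0 → satisfies claim
(6, 2): LHS = sin(8) ≈ 0.9894, RHS = sin(6) + sin(2) ≈ 0.6299 → counterexample
(2, 5): LHS = sin(7) ≈ 0.657, RHS = sin(5) + sin(2) ≈ -0.04963 → counterexample
(7, 5): LHS = sin(12) ≈ -0.5366, RHS = sin(5) + sin(7) ≈ -0.3019 → counterexample

That makes 5 counterexamples.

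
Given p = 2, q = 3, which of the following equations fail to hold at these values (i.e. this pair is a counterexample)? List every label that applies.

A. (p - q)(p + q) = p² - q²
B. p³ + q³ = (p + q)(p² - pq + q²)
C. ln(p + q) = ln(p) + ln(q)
C

Evaluating each claim at the given values:
A. LHS = -5, RHS = -5 → holds here (LHS = RHS)
B. LHS = 35, RHS = 35 → holds here (LHS = RHS)
C. LHS = ln(5) ≈ 1.609, RHS = ln(2) + ln(3) ≈ 1.792 → fails here (LHS ≠ RHS)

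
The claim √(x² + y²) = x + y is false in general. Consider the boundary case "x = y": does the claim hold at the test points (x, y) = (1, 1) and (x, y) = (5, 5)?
No, fails at both test points

At (1, 1): LHS = √(2) ≈ 1.414 ≠ RHS = 2
At (5, 5): LHS = 5·√(2) ≈ 7.071 ≠ RHS = 10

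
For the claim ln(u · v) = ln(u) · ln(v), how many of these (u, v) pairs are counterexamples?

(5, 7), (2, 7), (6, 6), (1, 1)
3

Testing each pair:
(5, 7): LHS = ln(35) ≈ 3.555, RHS = ln(5)·ln(7) ≈ 3.132 → counterexample
(2, 7): LHS = ln(14) ≈ 2.639, RHS = ln(2)·ln(7) ≈ 1.349 → counterexample
(6, 6): LHS = ln(36) ≈ 3.584, RHS = ln(6)² ≈ 3.21 → counterexample
(1, 1): LHS = 0, RHS = 0 → satisfies claim

That makes 3 counterexamples.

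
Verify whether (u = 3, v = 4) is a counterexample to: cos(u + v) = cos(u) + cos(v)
Substituting u = 3, v = 4:
LHS = cos(3 + 4) = cos(7) ≈ 0.7539
RHS = cos(3) + cos(4) ≈ -1.644

Since LHS ≠ RHS, this pair disproves the claim.

Answer: Yes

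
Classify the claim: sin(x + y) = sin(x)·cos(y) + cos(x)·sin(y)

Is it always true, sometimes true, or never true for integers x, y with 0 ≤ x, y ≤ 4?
The identity holds for every pair in the range. For instance at (x, y) = (3, 1): both sides equal sin(4) ≈ -0.7568.

Answer: Always true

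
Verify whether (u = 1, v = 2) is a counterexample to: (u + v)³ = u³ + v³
Yes

Substituting u = 1, v = 2:
LHS = (1 + 2)³ = 27
RHS = 1³ + 2³ = 9

Since LHS ≠ RHS, this pair disproves the claim.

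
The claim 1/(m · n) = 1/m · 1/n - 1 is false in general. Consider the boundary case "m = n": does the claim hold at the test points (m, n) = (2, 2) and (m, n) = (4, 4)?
No, fails at both test points

At (2, 2): LHS = 1/4 ≠ RHS = -3/4
At (4, 4): LHS = 1/16 ≠ RHS = -15/16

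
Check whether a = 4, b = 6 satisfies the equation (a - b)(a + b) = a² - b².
Holds

Substituting a = 4, b = 6:

LHS = (4 - 6)(4 + 6) = -20
RHS = 4² - 6² = -20

LHS = RHS, so the equation holds at this point.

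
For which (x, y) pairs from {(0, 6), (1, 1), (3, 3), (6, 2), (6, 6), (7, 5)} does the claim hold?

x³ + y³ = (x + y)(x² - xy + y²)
Testing each pair:
(0, 6): LHS = 216, RHS = 216 → holds
(1, 1): LHS = 2, RHS = 2 → holds
(3, 3): LHS = 54, RHS = 54 → holds
(6, 2): LHS = 224, RHS = 224 → holds
(6, 6): LHS = 432, RHS = 432 → holds
(7, 5): LHS = 468, RHS = 468 → holds

Every pair satisfies the claim.

Answer: All pairs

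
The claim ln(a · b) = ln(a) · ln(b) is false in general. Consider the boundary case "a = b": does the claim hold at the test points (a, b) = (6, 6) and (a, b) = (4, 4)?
At (6, 6): LHS = ln(36) ≈ 3.584 ≠ RHS = ln(6)² ≈ 3.21
At (4, 4): LHS = ln(16) ≈ 2.773 ≠ RHS = ln(4)² ≈ 1.922

Answer: No, fails at both test points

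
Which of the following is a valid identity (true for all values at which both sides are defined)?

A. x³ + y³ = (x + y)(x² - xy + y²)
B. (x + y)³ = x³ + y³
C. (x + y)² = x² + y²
A

A: holds — e.g. at (1, 4), both sides equal 65.
B: fails at (2, 4) — LHS = 216, RHS = 72.
C: fails at (1, 1) — LHS = 4, RHS = 2.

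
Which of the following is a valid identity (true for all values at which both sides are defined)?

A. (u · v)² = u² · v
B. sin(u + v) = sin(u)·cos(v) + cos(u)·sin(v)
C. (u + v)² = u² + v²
A: fails at (4, 4) — LHS = 256, RHS = 64.
B: holds — e.g. at (6, 7), both sides equal sin(13) ≈ 0.4202.
C: fails at (1, 5) — LHS = 36, RHS = 26.

Answer: B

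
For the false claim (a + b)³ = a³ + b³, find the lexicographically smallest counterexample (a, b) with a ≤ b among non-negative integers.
At (0, 2): both sides equal 8, so it holds there.

Substituting (1, 1) into the claim:
LHS = (1 + 1)³ = 8
RHS = 1³ + 1³ = 2

Since LHS ≠ RHS, this pair disproves the claim, and no lexicographically smaller pair (a ≤ b, non-negative integers) does.

For instance (1, 3) is also a counterexample (LHS = 64, RHS = 28), but it's lexicographically larger.

Answer: (a, b) = (1, 1)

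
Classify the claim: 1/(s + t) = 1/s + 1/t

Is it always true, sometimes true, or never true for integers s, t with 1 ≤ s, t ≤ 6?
The claim fails for every pair in the range. For instance at (s, t) = (3, 4): LHS = 1/7, RHS = 7/12.

Answer: Never true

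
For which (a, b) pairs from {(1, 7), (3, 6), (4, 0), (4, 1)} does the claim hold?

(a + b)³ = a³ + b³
Testing each pair:
(1, 7): LHS = 512, RHS = 344 → fails
(3, 6): LHS = 729, RHS = 243 → fails
(4, 0): LHS = 64, RHS = 64 → holds
(4, 1): LHS = 125, RHS = 65 → fails

1 of 4 pairs satisfies the claim.

Answer: (4, 0)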